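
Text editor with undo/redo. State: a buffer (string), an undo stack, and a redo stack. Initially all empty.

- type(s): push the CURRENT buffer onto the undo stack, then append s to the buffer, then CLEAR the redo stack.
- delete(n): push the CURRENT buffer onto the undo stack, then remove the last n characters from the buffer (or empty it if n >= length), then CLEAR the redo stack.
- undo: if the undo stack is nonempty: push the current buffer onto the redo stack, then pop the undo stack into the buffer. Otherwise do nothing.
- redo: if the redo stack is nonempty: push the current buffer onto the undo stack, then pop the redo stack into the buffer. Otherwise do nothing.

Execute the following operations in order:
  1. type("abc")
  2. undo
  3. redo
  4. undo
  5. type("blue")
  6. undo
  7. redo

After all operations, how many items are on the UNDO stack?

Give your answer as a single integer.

Answer: 1

Derivation:
After op 1 (type): buf='abc' undo_depth=1 redo_depth=0
After op 2 (undo): buf='(empty)' undo_depth=0 redo_depth=1
After op 3 (redo): buf='abc' undo_depth=1 redo_depth=0
After op 4 (undo): buf='(empty)' undo_depth=0 redo_depth=1
After op 5 (type): buf='blue' undo_depth=1 redo_depth=0
After op 6 (undo): buf='(empty)' undo_depth=0 redo_depth=1
After op 7 (redo): buf='blue' undo_depth=1 redo_depth=0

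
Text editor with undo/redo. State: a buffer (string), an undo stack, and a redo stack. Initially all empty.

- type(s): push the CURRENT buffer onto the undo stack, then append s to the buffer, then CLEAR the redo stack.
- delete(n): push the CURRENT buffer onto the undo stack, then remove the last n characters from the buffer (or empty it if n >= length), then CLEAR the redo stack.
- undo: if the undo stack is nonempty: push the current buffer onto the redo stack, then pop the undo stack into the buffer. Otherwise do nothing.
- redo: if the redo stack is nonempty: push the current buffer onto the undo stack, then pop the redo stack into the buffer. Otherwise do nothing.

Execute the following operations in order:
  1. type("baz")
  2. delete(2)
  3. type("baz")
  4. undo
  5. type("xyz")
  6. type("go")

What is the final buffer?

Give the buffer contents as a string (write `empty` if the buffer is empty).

After op 1 (type): buf='baz' undo_depth=1 redo_depth=0
After op 2 (delete): buf='b' undo_depth=2 redo_depth=0
After op 3 (type): buf='bbaz' undo_depth=3 redo_depth=0
After op 4 (undo): buf='b' undo_depth=2 redo_depth=1
After op 5 (type): buf='bxyz' undo_depth=3 redo_depth=0
After op 6 (type): buf='bxyzgo' undo_depth=4 redo_depth=0

Answer: bxyzgo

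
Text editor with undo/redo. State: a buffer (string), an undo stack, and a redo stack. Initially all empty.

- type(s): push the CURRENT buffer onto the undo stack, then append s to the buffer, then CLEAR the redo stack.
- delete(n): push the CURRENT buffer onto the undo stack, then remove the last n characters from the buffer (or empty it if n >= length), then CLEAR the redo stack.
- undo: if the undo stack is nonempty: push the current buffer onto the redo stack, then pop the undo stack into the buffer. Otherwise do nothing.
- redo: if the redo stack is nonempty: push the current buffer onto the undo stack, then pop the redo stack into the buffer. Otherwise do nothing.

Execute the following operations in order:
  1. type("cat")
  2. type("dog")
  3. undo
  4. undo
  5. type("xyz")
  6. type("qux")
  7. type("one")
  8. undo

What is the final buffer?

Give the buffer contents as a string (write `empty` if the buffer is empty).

After op 1 (type): buf='cat' undo_depth=1 redo_depth=0
After op 2 (type): buf='catdog' undo_depth=2 redo_depth=0
After op 3 (undo): buf='cat' undo_depth=1 redo_depth=1
After op 4 (undo): buf='(empty)' undo_depth=0 redo_depth=2
After op 5 (type): buf='xyz' undo_depth=1 redo_depth=0
After op 6 (type): buf='xyzqux' undo_depth=2 redo_depth=0
After op 7 (type): buf='xyzquxone' undo_depth=3 redo_depth=0
After op 8 (undo): buf='xyzqux' undo_depth=2 redo_depth=1

Answer: xyzqux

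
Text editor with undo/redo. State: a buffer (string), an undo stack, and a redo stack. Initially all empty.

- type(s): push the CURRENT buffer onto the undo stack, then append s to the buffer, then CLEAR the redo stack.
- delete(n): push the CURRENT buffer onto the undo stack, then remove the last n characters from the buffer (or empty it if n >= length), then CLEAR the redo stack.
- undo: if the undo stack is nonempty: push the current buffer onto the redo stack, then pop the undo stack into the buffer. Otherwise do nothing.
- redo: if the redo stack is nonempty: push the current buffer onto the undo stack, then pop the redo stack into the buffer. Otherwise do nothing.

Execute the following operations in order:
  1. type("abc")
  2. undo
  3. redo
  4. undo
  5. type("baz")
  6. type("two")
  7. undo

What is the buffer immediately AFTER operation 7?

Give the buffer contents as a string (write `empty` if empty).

Answer: baz

Derivation:
After op 1 (type): buf='abc' undo_depth=1 redo_depth=0
After op 2 (undo): buf='(empty)' undo_depth=0 redo_depth=1
After op 3 (redo): buf='abc' undo_depth=1 redo_depth=0
After op 4 (undo): buf='(empty)' undo_depth=0 redo_depth=1
After op 5 (type): buf='baz' undo_depth=1 redo_depth=0
After op 6 (type): buf='baztwo' undo_depth=2 redo_depth=0
After op 7 (undo): buf='baz' undo_depth=1 redo_depth=1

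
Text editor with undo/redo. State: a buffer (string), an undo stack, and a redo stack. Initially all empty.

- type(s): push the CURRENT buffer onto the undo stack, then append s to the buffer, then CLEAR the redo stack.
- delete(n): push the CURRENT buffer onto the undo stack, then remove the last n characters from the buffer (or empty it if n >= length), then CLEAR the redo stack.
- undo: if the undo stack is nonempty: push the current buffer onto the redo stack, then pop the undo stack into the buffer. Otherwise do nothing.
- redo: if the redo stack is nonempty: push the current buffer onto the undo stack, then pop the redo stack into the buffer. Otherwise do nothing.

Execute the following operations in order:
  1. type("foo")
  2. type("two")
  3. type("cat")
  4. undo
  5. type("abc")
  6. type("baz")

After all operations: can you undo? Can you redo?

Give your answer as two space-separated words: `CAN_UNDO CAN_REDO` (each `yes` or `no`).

Answer: yes no

Derivation:
After op 1 (type): buf='foo' undo_depth=1 redo_depth=0
After op 2 (type): buf='footwo' undo_depth=2 redo_depth=0
After op 3 (type): buf='footwocat' undo_depth=3 redo_depth=0
After op 4 (undo): buf='footwo' undo_depth=2 redo_depth=1
After op 5 (type): buf='footwoabc' undo_depth=3 redo_depth=0
After op 6 (type): buf='footwoabcbaz' undo_depth=4 redo_depth=0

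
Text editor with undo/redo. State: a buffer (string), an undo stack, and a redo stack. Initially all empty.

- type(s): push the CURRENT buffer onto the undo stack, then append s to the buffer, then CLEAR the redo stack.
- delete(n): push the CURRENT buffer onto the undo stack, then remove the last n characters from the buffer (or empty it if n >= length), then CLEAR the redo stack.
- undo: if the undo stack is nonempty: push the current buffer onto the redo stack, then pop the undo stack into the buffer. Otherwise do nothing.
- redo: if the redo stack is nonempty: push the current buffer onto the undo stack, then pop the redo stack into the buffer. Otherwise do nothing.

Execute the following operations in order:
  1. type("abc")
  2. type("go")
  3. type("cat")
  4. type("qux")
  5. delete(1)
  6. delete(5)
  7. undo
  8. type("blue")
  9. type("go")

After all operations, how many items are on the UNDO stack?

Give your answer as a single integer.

After op 1 (type): buf='abc' undo_depth=1 redo_depth=0
After op 2 (type): buf='abcgo' undo_depth=2 redo_depth=0
After op 3 (type): buf='abcgocat' undo_depth=3 redo_depth=0
After op 4 (type): buf='abcgocatqux' undo_depth=4 redo_depth=0
After op 5 (delete): buf='abcgocatqu' undo_depth=5 redo_depth=0
After op 6 (delete): buf='abcgo' undo_depth=6 redo_depth=0
After op 7 (undo): buf='abcgocatqu' undo_depth=5 redo_depth=1
After op 8 (type): buf='abcgocatqublue' undo_depth=6 redo_depth=0
After op 9 (type): buf='abcgocatqubluego' undo_depth=7 redo_depth=0

Answer: 7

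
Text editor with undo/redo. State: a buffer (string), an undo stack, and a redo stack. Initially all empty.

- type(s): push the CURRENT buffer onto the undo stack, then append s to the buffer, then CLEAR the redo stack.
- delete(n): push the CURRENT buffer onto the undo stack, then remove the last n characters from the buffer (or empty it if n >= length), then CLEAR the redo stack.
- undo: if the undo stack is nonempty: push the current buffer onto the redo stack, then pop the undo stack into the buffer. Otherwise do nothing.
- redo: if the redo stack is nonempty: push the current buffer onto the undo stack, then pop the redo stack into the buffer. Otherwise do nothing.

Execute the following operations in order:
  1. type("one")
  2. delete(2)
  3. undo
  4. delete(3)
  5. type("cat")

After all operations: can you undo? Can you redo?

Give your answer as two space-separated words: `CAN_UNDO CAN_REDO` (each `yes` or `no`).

Answer: yes no

Derivation:
After op 1 (type): buf='one' undo_depth=1 redo_depth=0
After op 2 (delete): buf='o' undo_depth=2 redo_depth=0
After op 3 (undo): buf='one' undo_depth=1 redo_depth=1
After op 4 (delete): buf='(empty)' undo_depth=2 redo_depth=0
After op 5 (type): buf='cat' undo_depth=3 redo_depth=0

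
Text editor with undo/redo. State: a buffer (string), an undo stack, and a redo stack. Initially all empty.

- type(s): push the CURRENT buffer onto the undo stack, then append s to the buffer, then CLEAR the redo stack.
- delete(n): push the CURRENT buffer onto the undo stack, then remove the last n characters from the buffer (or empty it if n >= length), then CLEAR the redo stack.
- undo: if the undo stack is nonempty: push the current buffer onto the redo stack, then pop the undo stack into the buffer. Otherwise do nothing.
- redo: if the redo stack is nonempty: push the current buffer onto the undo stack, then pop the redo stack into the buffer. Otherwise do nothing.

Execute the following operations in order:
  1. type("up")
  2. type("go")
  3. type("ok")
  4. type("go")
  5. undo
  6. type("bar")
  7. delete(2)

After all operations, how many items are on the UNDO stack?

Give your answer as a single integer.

Answer: 5

Derivation:
After op 1 (type): buf='up' undo_depth=1 redo_depth=0
After op 2 (type): buf='upgo' undo_depth=2 redo_depth=0
After op 3 (type): buf='upgook' undo_depth=3 redo_depth=0
After op 4 (type): buf='upgookgo' undo_depth=4 redo_depth=0
After op 5 (undo): buf='upgook' undo_depth=3 redo_depth=1
After op 6 (type): buf='upgookbar' undo_depth=4 redo_depth=0
After op 7 (delete): buf='upgookb' undo_depth=5 redo_depth=0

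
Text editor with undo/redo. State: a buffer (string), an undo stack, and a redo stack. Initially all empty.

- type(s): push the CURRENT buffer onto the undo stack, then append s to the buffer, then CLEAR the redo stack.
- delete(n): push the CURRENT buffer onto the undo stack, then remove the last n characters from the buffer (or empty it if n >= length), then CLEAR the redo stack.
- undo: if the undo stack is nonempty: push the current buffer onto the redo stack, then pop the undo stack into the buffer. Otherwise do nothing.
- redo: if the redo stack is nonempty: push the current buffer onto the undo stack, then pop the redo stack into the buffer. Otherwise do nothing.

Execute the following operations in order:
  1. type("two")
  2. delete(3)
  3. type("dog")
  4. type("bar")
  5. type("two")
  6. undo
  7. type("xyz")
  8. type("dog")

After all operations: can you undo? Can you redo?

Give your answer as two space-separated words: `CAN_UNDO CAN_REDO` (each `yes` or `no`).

After op 1 (type): buf='two' undo_depth=1 redo_depth=0
After op 2 (delete): buf='(empty)' undo_depth=2 redo_depth=0
After op 3 (type): buf='dog' undo_depth=3 redo_depth=0
After op 4 (type): buf='dogbar' undo_depth=4 redo_depth=0
After op 5 (type): buf='dogbartwo' undo_depth=5 redo_depth=0
After op 6 (undo): buf='dogbar' undo_depth=4 redo_depth=1
After op 7 (type): buf='dogbarxyz' undo_depth=5 redo_depth=0
After op 8 (type): buf='dogbarxyzdog' undo_depth=6 redo_depth=0

Answer: yes no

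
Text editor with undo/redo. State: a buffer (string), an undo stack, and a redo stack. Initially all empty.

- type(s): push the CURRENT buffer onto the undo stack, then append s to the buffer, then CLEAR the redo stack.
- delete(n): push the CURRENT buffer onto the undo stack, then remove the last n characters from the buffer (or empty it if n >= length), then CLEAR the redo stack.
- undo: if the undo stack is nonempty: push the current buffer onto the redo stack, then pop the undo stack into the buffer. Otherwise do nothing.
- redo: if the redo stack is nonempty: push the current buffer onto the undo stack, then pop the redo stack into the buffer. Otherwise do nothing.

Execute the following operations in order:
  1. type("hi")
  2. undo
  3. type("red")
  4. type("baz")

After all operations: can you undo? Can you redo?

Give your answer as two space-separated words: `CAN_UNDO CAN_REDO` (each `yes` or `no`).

Answer: yes no

Derivation:
After op 1 (type): buf='hi' undo_depth=1 redo_depth=0
After op 2 (undo): buf='(empty)' undo_depth=0 redo_depth=1
After op 3 (type): buf='red' undo_depth=1 redo_depth=0
After op 4 (type): buf='redbaz' undo_depth=2 redo_depth=0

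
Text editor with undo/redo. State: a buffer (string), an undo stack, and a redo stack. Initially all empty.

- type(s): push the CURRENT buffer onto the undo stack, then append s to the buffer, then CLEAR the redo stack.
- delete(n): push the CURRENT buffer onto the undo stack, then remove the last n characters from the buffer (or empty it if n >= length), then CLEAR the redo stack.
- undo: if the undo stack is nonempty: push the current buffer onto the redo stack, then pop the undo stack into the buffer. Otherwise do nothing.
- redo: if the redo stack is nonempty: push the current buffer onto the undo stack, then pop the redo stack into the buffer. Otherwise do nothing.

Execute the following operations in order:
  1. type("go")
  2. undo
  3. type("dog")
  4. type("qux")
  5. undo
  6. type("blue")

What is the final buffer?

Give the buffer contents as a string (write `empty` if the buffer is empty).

Answer: dogblue

Derivation:
After op 1 (type): buf='go' undo_depth=1 redo_depth=0
After op 2 (undo): buf='(empty)' undo_depth=0 redo_depth=1
After op 3 (type): buf='dog' undo_depth=1 redo_depth=0
After op 4 (type): buf='dogqux' undo_depth=2 redo_depth=0
After op 5 (undo): buf='dog' undo_depth=1 redo_depth=1
After op 6 (type): buf='dogblue' undo_depth=2 redo_depth=0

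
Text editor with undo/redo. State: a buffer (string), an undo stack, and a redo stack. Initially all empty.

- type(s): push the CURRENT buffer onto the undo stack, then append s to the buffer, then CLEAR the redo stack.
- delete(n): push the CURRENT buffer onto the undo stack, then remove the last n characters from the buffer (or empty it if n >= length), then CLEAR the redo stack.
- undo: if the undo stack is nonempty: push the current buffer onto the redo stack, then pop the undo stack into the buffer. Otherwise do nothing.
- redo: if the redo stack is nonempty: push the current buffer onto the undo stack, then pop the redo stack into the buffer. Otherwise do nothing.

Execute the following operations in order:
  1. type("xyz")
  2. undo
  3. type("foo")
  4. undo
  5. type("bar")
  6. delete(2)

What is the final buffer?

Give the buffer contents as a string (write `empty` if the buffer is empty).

Answer: b

Derivation:
After op 1 (type): buf='xyz' undo_depth=1 redo_depth=0
After op 2 (undo): buf='(empty)' undo_depth=0 redo_depth=1
After op 3 (type): buf='foo' undo_depth=1 redo_depth=0
After op 4 (undo): buf='(empty)' undo_depth=0 redo_depth=1
After op 5 (type): buf='bar' undo_depth=1 redo_depth=0
After op 6 (delete): buf='b' undo_depth=2 redo_depth=0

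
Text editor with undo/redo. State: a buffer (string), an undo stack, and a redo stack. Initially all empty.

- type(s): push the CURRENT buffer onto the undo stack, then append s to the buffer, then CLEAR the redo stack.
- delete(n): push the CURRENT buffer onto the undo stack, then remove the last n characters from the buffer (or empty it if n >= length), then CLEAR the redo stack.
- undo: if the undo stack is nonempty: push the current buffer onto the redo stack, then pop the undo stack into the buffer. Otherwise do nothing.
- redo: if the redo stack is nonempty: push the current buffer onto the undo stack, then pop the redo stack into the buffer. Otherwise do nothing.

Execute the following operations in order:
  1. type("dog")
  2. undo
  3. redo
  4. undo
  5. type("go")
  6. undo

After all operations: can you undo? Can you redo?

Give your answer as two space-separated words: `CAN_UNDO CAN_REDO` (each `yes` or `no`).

After op 1 (type): buf='dog' undo_depth=1 redo_depth=0
After op 2 (undo): buf='(empty)' undo_depth=0 redo_depth=1
After op 3 (redo): buf='dog' undo_depth=1 redo_depth=0
After op 4 (undo): buf='(empty)' undo_depth=0 redo_depth=1
After op 5 (type): buf='go' undo_depth=1 redo_depth=0
After op 6 (undo): buf='(empty)' undo_depth=0 redo_depth=1

Answer: no yes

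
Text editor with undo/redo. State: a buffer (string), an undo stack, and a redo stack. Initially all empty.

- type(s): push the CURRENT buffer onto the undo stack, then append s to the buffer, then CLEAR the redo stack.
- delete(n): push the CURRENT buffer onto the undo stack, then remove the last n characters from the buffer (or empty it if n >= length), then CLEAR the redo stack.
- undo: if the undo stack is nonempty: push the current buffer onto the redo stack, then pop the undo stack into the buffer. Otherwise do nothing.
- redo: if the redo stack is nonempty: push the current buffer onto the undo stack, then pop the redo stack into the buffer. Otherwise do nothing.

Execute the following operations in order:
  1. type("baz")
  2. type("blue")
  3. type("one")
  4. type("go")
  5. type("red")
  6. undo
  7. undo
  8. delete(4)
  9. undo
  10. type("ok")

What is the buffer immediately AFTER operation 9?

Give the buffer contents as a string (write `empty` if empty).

After op 1 (type): buf='baz' undo_depth=1 redo_depth=0
After op 2 (type): buf='bazblue' undo_depth=2 redo_depth=0
After op 3 (type): buf='bazblueone' undo_depth=3 redo_depth=0
After op 4 (type): buf='bazblueonego' undo_depth=4 redo_depth=0
After op 5 (type): buf='bazblueonegored' undo_depth=5 redo_depth=0
After op 6 (undo): buf='bazblueonego' undo_depth=4 redo_depth=1
After op 7 (undo): buf='bazblueone' undo_depth=3 redo_depth=2
After op 8 (delete): buf='bazblu' undo_depth=4 redo_depth=0
After op 9 (undo): buf='bazblueone' undo_depth=3 redo_depth=1

Answer: bazblueone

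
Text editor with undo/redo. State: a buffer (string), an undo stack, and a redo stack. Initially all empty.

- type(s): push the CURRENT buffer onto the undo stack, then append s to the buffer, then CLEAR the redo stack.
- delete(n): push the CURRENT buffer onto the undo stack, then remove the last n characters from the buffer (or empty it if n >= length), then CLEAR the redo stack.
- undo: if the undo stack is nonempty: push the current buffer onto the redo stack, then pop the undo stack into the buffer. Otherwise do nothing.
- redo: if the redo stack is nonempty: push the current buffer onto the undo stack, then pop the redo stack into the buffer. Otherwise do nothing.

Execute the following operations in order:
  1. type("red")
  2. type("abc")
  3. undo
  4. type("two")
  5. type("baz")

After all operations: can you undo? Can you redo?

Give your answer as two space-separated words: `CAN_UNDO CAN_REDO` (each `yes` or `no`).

Answer: yes no

Derivation:
After op 1 (type): buf='red' undo_depth=1 redo_depth=0
After op 2 (type): buf='redabc' undo_depth=2 redo_depth=0
After op 3 (undo): buf='red' undo_depth=1 redo_depth=1
After op 4 (type): buf='redtwo' undo_depth=2 redo_depth=0
After op 5 (type): buf='redtwobaz' undo_depth=3 redo_depth=0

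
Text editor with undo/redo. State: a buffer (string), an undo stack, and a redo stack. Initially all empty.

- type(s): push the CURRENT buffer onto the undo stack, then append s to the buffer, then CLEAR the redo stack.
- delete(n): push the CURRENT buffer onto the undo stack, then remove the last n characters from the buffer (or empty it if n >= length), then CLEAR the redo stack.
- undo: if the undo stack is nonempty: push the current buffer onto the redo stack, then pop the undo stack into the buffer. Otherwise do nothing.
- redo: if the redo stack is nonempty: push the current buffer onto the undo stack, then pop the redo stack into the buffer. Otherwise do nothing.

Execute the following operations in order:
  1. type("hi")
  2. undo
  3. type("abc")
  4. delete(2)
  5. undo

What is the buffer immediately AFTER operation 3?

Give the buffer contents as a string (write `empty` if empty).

Answer: abc

Derivation:
After op 1 (type): buf='hi' undo_depth=1 redo_depth=0
After op 2 (undo): buf='(empty)' undo_depth=0 redo_depth=1
After op 3 (type): buf='abc' undo_depth=1 redo_depth=0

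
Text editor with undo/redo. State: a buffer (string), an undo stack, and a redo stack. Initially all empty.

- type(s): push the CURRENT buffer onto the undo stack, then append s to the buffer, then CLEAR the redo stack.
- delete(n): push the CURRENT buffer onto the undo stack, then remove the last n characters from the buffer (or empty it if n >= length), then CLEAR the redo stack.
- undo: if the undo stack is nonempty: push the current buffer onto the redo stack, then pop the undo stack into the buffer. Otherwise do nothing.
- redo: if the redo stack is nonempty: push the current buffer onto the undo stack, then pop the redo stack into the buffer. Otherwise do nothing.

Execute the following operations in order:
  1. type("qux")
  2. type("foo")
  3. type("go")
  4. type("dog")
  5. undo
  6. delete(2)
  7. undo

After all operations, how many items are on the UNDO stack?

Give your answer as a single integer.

After op 1 (type): buf='qux' undo_depth=1 redo_depth=0
After op 2 (type): buf='quxfoo' undo_depth=2 redo_depth=0
After op 3 (type): buf='quxfoogo' undo_depth=3 redo_depth=0
After op 4 (type): buf='quxfoogodog' undo_depth=4 redo_depth=0
After op 5 (undo): buf='quxfoogo' undo_depth=3 redo_depth=1
After op 6 (delete): buf='quxfoo' undo_depth=4 redo_depth=0
After op 7 (undo): buf='quxfoogo' undo_depth=3 redo_depth=1

Answer: 3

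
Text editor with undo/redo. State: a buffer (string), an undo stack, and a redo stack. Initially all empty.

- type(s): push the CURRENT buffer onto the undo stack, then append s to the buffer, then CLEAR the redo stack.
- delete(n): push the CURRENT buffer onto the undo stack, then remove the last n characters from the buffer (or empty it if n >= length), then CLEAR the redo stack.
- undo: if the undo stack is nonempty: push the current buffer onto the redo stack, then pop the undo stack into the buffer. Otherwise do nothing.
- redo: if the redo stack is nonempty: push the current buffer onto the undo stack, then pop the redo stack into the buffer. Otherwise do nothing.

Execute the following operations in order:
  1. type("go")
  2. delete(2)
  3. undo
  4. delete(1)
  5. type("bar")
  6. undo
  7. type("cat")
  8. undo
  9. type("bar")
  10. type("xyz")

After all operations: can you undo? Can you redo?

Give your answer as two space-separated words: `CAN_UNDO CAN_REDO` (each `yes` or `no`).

After op 1 (type): buf='go' undo_depth=1 redo_depth=0
After op 2 (delete): buf='(empty)' undo_depth=2 redo_depth=0
After op 3 (undo): buf='go' undo_depth=1 redo_depth=1
After op 4 (delete): buf='g' undo_depth=2 redo_depth=0
After op 5 (type): buf='gbar' undo_depth=3 redo_depth=0
After op 6 (undo): buf='g' undo_depth=2 redo_depth=1
After op 7 (type): buf='gcat' undo_depth=3 redo_depth=0
After op 8 (undo): buf='g' undo_depth=2 redo_depth=1
After op 9 (type): buf='gbar' undo_depth=3 redo_depth=0
After op 10 (type): buf='gbarxyz' undo_depth=4 redo_depth=0

Answer: yes no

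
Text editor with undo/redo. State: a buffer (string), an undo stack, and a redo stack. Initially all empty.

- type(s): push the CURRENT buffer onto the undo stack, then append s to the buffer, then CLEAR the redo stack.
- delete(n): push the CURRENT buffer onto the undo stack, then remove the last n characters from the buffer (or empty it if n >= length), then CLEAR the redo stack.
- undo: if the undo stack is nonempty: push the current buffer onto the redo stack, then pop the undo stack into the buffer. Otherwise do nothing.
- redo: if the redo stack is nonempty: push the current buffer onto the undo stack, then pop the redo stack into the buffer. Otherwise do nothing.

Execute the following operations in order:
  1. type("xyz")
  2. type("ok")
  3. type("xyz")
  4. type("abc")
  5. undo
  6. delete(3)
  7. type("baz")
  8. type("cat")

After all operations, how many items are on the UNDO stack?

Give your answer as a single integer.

After op 1 (type): buf='xyz' undo_depth=1 redo_depth=0
After op 2 (type): buf='xyzok' undo_depth=2 redo_depth=0
After op 3 (type): buf='xyzokxyz' undo_depth=3 redo_depth=0
After op 4 (type): buf='xyzokxyzabc' undo_depth=4 redo_depth=0
After op 5 (undo): buf='xyzokxyz' undo_depth=3 redo_depth=1
After op 6 (delete): buf='xyzok' undo_depth=4 redo_depth=0
After op 7 (type): buf='xyzokbaz' undo_depth=5 redo_depth=0
After op 8 (type): buf='xyzokbazcat' undo_depth=6 redo_depth=0

Answer: 6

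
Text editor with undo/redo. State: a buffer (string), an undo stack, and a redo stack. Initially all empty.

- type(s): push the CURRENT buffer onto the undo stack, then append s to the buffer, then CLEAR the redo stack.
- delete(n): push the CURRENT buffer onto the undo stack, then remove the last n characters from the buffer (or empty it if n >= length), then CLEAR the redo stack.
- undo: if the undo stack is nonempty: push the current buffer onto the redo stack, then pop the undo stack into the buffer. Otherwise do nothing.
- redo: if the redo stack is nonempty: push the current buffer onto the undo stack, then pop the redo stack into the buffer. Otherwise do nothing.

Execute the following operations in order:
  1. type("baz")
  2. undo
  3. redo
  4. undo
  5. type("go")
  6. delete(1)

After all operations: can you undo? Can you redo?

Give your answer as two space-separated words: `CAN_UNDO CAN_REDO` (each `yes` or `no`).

After op 1 (type): buf='baz' undo_depth=1 redo_depth=0
After op 2 (undo): buf='(empty)' undo_depth=0 redo_depth=1
After op 3 (redo): buf='baz' undo_depth=1 redo_depth=0
After op 4 (undo): buf='(empty)' undo_depth=0 redo_depth=1
After op 5 (type): buf='go' undo_depth=1 redo_depth=0
After op 6 (delete): buf='g' undo_depth=2 redo_depth=0

Answer: yes no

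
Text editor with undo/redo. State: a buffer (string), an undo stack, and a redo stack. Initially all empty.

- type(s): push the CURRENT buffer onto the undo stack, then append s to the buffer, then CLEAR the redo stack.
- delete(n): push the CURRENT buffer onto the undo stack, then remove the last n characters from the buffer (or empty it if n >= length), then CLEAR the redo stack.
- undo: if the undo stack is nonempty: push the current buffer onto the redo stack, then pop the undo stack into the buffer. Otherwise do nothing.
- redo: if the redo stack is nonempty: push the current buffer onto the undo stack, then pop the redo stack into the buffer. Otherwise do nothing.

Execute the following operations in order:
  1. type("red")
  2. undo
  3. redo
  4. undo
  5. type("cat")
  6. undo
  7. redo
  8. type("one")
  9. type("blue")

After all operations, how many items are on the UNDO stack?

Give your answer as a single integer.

Answer: 3

Derivation:
After op 1 (type): buf='red' undo_depth=1 redo_depth=0
After op 2 (undo): buf='(empty)' undo_depth=0 redo_depth=1
After op 3 (redo): buf='red' undo_depth=1 redo_depth=0
After op 4 (undo): buf='(empty)' undo_depth=0 redo_depth=1
After op 5 (type): buf='cat' undo_depth=1 redo_depth=0
After op 6 (undo): buf='(empty)' undo_depth=0 redo_depth=1
After op 7 (redo): buf='cat' undo_depth=1 redo_depth=0
After op 8 (type): buf='catone' undo_depth=2 redo_depth=0
After op 9 (type): buf='catoneblue' undo_depth=3 redo_depth=0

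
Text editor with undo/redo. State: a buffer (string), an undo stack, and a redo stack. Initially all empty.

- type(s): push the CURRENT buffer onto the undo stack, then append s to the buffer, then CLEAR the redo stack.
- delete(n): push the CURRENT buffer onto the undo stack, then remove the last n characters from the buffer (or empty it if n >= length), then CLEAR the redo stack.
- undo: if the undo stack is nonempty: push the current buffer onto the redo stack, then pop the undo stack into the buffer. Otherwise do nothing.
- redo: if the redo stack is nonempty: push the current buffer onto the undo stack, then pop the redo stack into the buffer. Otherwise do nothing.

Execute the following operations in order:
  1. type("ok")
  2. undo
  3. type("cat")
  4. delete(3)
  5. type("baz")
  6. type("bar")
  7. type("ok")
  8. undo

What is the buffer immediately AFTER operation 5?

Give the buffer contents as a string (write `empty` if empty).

Answer: baz

Derivation:
After op 1 (type): buf='ok' undo_depth=1 redo_depth=0
After op 2 (undo): buf='(empty)' undo_depth=0 redo_depth=1
After op 3 (type): buf='cat' undo_depth=1 redo_depth=0
After op 4 (delete): buf='(empty)' undo_depth=2 redo_depth=0
After op 5 (type): buf='baz' undo_depth=3 redo_depth=0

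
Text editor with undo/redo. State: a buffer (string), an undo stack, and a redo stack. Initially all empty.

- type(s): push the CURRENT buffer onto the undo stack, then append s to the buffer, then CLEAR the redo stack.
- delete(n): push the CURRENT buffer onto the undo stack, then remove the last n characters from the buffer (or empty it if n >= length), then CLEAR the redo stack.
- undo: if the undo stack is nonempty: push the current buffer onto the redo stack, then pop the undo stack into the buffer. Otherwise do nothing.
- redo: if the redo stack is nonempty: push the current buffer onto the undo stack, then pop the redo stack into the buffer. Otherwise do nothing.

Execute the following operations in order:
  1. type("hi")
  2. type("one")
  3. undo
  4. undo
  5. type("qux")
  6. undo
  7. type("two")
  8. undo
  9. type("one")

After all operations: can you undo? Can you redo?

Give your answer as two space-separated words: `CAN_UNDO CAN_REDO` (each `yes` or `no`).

After op 1 (type): buf='hi' undo_depth=1 redo_depth=0
After op 2 (type): buf='hione' undo_depth=2 redo_depth=0
After op 3 (undo): buf='hi' undo_depth=1 redo_depth=1
After op 4 (undo): buf='(empty)' undo_depth=0 redo_depth=2
After op 5 (type): buf='qux' undo_depth=1 redo_depth=0
After op 6 (undo): buf='(empty)' undo_depth=0 redo_depth=1
After op 7 (type): buf='two' undo_depth=1 redo_depth=0
After op 8 (undo): buf='(empty)' undo_depth=0 redo_depth=1
After op 9 (type): buf='one' undo_depth=1 redo_depth=0

Answer: yes no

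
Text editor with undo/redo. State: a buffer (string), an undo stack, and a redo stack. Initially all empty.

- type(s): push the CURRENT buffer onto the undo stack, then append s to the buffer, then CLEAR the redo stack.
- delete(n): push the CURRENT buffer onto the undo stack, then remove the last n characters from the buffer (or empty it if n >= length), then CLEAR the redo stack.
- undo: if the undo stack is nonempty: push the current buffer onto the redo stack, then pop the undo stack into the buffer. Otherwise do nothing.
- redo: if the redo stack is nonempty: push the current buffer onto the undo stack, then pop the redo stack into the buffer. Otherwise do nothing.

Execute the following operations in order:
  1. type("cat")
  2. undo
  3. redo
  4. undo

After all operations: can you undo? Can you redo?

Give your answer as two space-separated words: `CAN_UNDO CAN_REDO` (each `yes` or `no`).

Answer: no yes

Derivation:
After op 1 (type): buf='cat' undo_depth=1 redo_depth=0
After op 2 (undo): buf='(empty)' undo_depth=0 redo_depth=1
After op 3 (redo): buf='cat' undo_depth=1 redo_depth=0
After op 4 (undo): buf='(empty)' undo_depth=0 redo_depth=1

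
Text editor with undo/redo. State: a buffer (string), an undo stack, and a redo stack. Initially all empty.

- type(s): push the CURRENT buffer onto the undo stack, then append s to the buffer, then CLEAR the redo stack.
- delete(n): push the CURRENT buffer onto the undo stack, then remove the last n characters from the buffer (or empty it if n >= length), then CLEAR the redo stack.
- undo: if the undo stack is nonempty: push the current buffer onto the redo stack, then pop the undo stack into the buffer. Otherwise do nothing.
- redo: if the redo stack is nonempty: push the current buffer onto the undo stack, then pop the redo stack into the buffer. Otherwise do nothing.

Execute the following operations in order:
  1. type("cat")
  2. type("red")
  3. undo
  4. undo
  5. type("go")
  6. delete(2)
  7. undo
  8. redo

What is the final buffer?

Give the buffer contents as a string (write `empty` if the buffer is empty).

Answer: empty

Derivation:
After op 1 (type): buf='cat' undo_depth=1 redo_depth=0
After op 2 (type): buf='catred' undo_depth=2 redo_depth=0
After op 3 (undo): buf='cat' undo_depth=1 redo_depth=1
After op 4 (undo): buf='(empty)' undo_depth=0 redo_depth=2
After op 5 (type): buf='go' undo_depth=1 redo_depth=0
After op 6 (delete): buf='(empty)' undo_depth=2 redo_depth=0
After op 7 (undo): buf='go' undo_depth=1 redo_depth=1
After op 8 (redo): buf='(empty)' undo_depth=2 redo_depth=0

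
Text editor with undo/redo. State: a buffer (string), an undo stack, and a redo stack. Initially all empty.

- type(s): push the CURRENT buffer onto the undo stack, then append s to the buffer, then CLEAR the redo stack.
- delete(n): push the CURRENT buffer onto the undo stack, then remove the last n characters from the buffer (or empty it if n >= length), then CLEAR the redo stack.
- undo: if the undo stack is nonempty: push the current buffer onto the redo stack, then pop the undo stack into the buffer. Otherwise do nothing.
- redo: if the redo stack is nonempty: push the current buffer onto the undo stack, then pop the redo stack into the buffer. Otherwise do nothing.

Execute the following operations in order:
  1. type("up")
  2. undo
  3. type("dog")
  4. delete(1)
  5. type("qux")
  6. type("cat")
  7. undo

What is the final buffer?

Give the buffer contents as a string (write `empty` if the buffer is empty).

After op 1 (type): buf='up' undo_depth=1 redo_depth=0
After op 2 (undo): buf='(empty)' undo_depth=0 redo_depth=1
After op 3 (type): buf='dog' undo_depth=1 redo_depth=0
After op 4 (delete): buf='do' undo_depth=2 redo_depth=0
After op 5 (type): buf='doqux' undo_depth=3 redo_depth=0
After op 6 (type): buf='doquxcat' undo_depth=4 redo_depth=0
After op 7 (undo): buf='doqux' undo_depth=3 redo_depth=1

Answer: doqux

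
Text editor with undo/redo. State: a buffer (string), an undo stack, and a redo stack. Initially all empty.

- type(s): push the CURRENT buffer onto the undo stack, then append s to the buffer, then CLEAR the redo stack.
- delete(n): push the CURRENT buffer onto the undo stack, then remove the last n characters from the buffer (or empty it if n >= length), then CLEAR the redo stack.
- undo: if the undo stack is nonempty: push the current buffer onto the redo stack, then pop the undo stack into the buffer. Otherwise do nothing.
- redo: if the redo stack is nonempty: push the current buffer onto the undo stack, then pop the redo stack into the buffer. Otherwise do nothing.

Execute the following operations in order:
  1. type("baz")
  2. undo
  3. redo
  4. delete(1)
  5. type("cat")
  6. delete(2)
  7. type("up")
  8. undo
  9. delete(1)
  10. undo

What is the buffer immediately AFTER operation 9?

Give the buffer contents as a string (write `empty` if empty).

Answer: ba

Derivation:
After op 1 (type): buf='baz' undo_depth=1 redo_depth=0
After op 2 (undo): buf='(empty)' undo_depth=0 redo_depth=1
After op 3 (redo): buf='baz' undo_depth=1 redo_depth=0
After op 4 (delete): buf='ba' undo_depth=2 redo_depth=0
After op 5 (type): buf='bacat' undo_depth=3 redo_depth=0
After op 6 (delete): buf='bac' undo_depth=4 redo_depth=0
After op 7 (type): buf='bacup' undo_depth=5 redo_depth=0
After op 8 (undo): buf='bac' undo_depth=4 redo_depth=1
After op 9 (delete): buf='ba' undo_depth=5 redo_depth=0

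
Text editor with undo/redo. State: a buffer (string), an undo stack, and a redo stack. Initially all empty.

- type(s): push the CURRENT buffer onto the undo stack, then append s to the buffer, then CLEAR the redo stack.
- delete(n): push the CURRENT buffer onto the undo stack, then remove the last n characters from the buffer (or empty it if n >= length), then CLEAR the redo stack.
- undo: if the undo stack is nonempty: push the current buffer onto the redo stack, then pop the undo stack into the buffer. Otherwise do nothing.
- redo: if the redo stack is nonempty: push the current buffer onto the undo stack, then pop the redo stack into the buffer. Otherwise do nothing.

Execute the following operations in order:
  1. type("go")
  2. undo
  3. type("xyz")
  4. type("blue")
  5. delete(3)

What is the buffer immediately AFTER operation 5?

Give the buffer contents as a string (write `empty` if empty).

After op 1 (type): buf='go' undo_depth=1 redo_depth=0
After op 2 (undo): buf='(empty)' undo_depth=0 redo_depth=1
After op 3 (type): buf='xyz' undo_depth=1 redo_depth=0
After op 4 (type): buf='xyzblue' undo_depth=2 redo_depth=0
After op 5 (delete): buf='xyzb' undo_depth=3 redo_depth=0

Answer: xyzb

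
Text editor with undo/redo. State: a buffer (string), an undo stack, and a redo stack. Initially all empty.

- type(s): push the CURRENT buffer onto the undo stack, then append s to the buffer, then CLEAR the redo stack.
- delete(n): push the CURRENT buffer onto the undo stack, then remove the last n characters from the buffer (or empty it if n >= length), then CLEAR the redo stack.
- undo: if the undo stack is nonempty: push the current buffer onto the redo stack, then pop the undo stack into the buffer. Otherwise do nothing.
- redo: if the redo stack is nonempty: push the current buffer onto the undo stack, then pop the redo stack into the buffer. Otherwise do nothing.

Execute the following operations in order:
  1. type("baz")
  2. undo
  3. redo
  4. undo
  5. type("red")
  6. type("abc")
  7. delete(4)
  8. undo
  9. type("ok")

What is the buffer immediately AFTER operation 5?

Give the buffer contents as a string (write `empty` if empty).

After op 1 (type): buf='baz' undo_depth=1 redo_depth=0
After op 2 (undo): buf='(empty)' undo_depth=0 redo_depth=1
After op 3 (redo): buf='baz' undo_depth=1 redo_depth=0
After op 4 (undo): buf='(empty)' undo_depth=0 redo_depth=1
After op 5 (type): buf='red' undo_depth=1 redo_depth=0

Answer: red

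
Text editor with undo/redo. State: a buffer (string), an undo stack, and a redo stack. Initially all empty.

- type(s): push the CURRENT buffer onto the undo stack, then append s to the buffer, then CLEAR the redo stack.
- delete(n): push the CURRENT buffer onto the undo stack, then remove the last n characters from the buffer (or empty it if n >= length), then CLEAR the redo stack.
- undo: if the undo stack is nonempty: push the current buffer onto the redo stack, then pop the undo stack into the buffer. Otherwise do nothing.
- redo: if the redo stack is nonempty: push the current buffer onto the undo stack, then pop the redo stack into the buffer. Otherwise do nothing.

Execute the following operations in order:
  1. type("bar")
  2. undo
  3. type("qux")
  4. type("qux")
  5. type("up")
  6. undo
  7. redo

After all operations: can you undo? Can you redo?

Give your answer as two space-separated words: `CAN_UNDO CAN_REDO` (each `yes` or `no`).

After op 1 (type): buf='bar' undo_depth=1 redo_depth=0
After op 2 (undo): buf='(empty)' undo_depth=0 redo_depth=1
After op 3 (type): buf='qux' undo_depth=1 redo_depth=0
After op 4 (type): buf='quxqux' undo_depth=2 redo_depth=0
After op 5 (type): buf='quxquxup' undo_depth=3 redo_depth=0
After op 6 (undo): buf='quxqux' undo_depth=2 redo_depth=1
After op 7 (redo): buf='quxquxup' undo_depth=3 redo_depth=0

Answer: yes no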